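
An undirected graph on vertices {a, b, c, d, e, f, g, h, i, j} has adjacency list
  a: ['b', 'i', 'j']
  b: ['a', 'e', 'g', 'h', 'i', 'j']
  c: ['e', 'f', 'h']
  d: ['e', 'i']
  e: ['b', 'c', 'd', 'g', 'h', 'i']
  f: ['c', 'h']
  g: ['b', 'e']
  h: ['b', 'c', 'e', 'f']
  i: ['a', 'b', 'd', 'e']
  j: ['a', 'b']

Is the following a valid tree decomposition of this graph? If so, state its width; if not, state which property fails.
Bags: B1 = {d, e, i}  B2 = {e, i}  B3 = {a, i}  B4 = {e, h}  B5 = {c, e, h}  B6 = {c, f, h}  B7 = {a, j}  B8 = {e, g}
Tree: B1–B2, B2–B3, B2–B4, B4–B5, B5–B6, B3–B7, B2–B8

No — vertex b appears in no bag.

A tree decomposition must satisfy three properties: every vertex lies in some bag; for every edge, both endpoints lie together in some bag; and for every vertex, the bags containing it form a connected subtree. Here vertex b appears in no bag, so the decomposition is invalid.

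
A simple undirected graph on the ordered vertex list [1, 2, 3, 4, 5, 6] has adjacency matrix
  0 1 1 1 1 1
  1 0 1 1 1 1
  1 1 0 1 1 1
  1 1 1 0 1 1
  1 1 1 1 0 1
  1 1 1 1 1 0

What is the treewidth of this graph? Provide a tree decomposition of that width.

With just one bag of size 6, the width is 6 − 1 = 5, so tw(G) ≤ 5. For the lower bound, the 6 vertices {1, 2, 3, 4, 5, 6} are pairwise adjacent, and any tree decomposition puts a clique entirely inside one bag — forcing width ≥ 5. Combining the bounds, tw(G) = 5.

Treewidth 5.
One optimal decomposition is:
Bags: B1 = {1, 2, 3, 4, 5, 6}
Tree: (single bag)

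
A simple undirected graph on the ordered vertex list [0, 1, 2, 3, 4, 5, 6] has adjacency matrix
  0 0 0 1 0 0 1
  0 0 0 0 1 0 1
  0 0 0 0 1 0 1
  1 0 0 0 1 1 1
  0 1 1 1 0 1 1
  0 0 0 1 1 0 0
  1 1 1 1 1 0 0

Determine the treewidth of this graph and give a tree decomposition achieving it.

Treewidth 2.
One optimal decomposition is:
Bags: B1 = {2, 4, 6}  B2 = {3, 4, 6}  B3 = {1, 4, 6}  B4 = {3, 4, 5}  B5 = {0, 3, 6}
Tree: B1–B2, B2–B3, B2–B4, B2–B5

Every bag has size at most 3, so the width is 3 − 1 = 2 and tw(G) ≤ 2. For the lower bound, the 3 vertices {0, 3, 6} are pairwise adjacent, and any tree decomposition puts a clique entirely inside one bag — forcing width ≥ 2. The upper and lower bounds meet at 2, so that is the treewidth.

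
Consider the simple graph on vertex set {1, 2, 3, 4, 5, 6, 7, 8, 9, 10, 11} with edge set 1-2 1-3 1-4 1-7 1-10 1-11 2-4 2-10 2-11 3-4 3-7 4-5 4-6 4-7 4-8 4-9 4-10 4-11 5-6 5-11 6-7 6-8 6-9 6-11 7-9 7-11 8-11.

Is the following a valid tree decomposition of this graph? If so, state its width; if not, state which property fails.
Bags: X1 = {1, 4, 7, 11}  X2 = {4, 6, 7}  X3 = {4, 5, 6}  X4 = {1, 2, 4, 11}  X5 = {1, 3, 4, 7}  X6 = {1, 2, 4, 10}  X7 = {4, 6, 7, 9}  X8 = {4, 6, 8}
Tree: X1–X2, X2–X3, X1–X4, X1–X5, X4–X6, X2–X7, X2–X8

A tree decomposition must satisfy three properties: every vertex lies in some bag; for every edge, both endpoints lie together in some bag; and for every vertex, the bags containing it form a connected subtree. Here edge (11,6) lies in no bag, so the decomposition is invalid.

No — edge (11,6) lies in no bag.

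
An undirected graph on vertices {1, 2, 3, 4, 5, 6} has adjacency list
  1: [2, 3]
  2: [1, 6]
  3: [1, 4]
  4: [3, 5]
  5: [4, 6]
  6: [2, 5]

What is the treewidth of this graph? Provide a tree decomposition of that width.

Each bag holds 3 vertices, so the decomposition has width 2, which upper-bounds the treewidth. For the lower bound, G contains the cycle 4–3–1–2–6–5–4, so G is not a forest; only forests have treewidth ≤ 1, hence tw(G) ≥ 2. Hence tw(G) = 2 exactly.

Treewidth 2.
One optimal decomposition is:
Bags: B1 = {1, 3, 4}  B2 = {1, 2, 4}  B3 = {2, 4, 6}  B4 = {4, 5, 6}
Tree: B1–B2, B2–B3, B3–B4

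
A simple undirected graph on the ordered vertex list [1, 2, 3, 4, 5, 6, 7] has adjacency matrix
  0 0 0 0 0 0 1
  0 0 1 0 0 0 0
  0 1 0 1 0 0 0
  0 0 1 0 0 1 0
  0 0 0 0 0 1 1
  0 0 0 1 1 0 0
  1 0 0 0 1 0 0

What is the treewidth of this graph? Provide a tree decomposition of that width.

Treewidth 1.
One optimal decomposition is:
Bags: B1 = {1, 7}  B2 = {5, 7}  B3 = {5, 6}  B4 = {4, 6}  B5 = {3, 4}  B6 = {2, 3}
Tree: B1–B2, B2–B3, B3–B4, B4–B5, B5–B6

Each bag holds 2 vertices, so the decomposition has width 1, which upper-bounds the treewidth. G has an edge, so its treewidth is at least 1. Combining the bounds, tw(G) = 1.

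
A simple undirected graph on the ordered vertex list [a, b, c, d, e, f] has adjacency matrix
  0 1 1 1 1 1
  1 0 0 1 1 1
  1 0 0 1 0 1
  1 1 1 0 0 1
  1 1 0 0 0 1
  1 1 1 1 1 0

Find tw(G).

A width-3 tree decomposition is:
Bags: B1 = {a, b, d, f}  B2 = {a, b, e, f}  B3 = {a, c, d, f}
Tree: B1–B2, B1–B3
The largest bag has 4 vertices, giving width 3; this decomposition certifies tw(G) ≤ 3. On the other hand G contains the 4-clique {a, c, d, f}. A clique must lie in a single bag of any decomposition, so no decomposition can have width below 3. Therefore the treewidth is 3.

3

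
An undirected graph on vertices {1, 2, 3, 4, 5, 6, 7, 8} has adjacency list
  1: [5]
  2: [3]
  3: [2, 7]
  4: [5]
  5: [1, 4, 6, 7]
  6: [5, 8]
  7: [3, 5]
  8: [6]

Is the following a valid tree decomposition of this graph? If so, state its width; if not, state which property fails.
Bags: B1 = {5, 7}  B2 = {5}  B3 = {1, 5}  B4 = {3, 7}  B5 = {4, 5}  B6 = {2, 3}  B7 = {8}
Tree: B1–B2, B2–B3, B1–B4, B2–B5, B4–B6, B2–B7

No — vertex 6 appears in no bag.

A tree decomposition must satisfy three properties: every vertex lies in some bag; for every edge, both endpoints lie together in some bag; and for every vertex, the bags containing it form a connected subtree. Here vertex 6 appears in no bag, so the decomposition is invalid.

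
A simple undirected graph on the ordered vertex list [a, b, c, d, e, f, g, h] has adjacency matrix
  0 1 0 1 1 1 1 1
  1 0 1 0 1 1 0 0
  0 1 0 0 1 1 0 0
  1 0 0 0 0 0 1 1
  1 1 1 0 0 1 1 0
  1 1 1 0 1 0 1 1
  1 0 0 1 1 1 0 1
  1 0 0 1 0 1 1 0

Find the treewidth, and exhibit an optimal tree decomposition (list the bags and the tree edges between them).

Treewidth 3.
Bags: B1 = {a, f, g, h}  B2 = {a, d, g, h}  B3 = {a, e, f, g}  B4 = {a, b, e, f}  B5 = {b, c, e, f}
Tree: B1–B2, B1–B3, B3–B4, B4–B5

Each bag holds 4 vertices, so the decomposition has width 3, which upper-bounds the treewidth. Conversely, {a, d, g, h} is a clique of size 4, and the vertices of any clique must share a bag in every tree decomposition; so some bag has ≥ 4 vertices and tw(G) ≥ 3. Combining the bounds, tw(G) = 3.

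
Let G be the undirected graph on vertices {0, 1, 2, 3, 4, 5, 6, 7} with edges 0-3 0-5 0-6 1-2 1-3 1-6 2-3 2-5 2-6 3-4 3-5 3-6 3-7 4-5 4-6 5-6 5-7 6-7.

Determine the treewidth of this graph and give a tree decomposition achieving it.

Every bag has size at most 4, so the width is 4 − 1 = 3 and tw(G) ≤ 3. On the other hand G contains the 4-clique {1, 2, 3, 6}. A clique must lie in a single bag of any decomposition, so no decomposition can have width below 3. Hence tw(G) = 3 exactly.

Treewidth 3.
One such decomposition:
Bags: B1 = {2, 3, 5, 6}  B2 = {1, 2, 3, 6}  B3 = {3, 4, 5, 6}  B4 = {3, 5, 6, 7}  B5 = {0, 3, 5, 6}
Tree: B1–B2, B1–B3, B1–B4, B3–B5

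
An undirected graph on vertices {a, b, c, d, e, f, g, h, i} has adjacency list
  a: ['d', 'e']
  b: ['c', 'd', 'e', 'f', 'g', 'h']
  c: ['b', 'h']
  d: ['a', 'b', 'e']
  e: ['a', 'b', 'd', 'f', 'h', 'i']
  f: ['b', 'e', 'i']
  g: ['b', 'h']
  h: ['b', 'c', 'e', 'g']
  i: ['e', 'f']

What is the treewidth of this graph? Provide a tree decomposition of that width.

Each bag holds 3 vertices, so the decomposition has width 2, which upper-bounds the treewidth. On the other hand G contains the 3-clique {a, d, e}. A clique must lie in a single bag of any decomposition, so no decomposition can have width below 2. Therefore the treewidth is 2.

Treewidth 2.
One such decomposition:
Bags: B1 = {b, e, h}  B2 = {b, e, f}  B3 = {b, d, e}  B4 = {b, c, h}  B5 = {e, f, i}  B6 = {b, g, h}  B7 = {a, d, e}
Tree: B1–B2, B2–B3, B1–B4, B2–B5, B1–B6, B3–B7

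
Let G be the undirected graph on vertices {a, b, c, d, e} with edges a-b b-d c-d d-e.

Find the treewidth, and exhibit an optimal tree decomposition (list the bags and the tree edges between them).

The largest bag has 2 vertices, giving width 1; this decomposition certifies tw(G) ≤ 1. Since G has at least one edge (e.g. b–d), it is not an edgeless graph, so tw(G) ≥ 1. Therefore the treewidth is 1.

Treewidth 1.
One optimal decomposition is:
Bags: B1 = {b, d}  B2 = {d, e}  B3 = {a, b}  B4 = {c, d}
Tree: B1–B2, B1–B3, B2–B4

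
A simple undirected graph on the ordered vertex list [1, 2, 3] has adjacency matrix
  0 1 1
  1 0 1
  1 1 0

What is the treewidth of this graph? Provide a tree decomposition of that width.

A single bag containing all 3 vertices is trivially a valid decomposition of width 2. For the lower bound, the 3 vertices {1, 2, 3} are pairwise adjacent, and any tree decomposition puts a clique entirely inside one bag — forcing width ≥ 2. The upper and lower bounds meet at 2, so that is the treewidth.

Treewidth 2.
One optimal decomposition is:
Bags: B1 = {1, 2, 3}
Tree: (single bag)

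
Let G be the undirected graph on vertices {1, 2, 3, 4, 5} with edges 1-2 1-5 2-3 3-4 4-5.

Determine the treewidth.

2

A width-2 tree decomposition is:
Bags: B1 = {2, 3, 4}  B2 = {1, 2, 4}  B3 = {1, 4, 5}
Tree: B1–B2, B2–B3
Every bag has size at most 3, so the width is 3 − 1 = 2 and tw(G) ≤ 2. For the lower bound, G contains the cycle 4–3–2–1–5–4, so G is not a forest; only forests have treewidth ≤ 1, hence tw(G) ≥ 2. The upper and lower bounds meet at 2, so that is the treewidth.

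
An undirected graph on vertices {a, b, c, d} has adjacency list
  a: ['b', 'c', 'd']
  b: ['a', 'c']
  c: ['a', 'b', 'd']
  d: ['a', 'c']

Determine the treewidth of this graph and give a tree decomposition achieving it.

Treewidth 2.
One such decomposition:
Bags: B1 = {a, b, c}  B2 = {a, c, d}
Tree: B1–B2

Each bag holds 3 vertices, so the decomposition has width 2, which upper-bounds the treewidth. On the other hand G contains the 3-clique {a, c, d}. A clique must lie in a single bag of any decomposition, so no decomposition can have width below 2. Therefore the treewidth is 2.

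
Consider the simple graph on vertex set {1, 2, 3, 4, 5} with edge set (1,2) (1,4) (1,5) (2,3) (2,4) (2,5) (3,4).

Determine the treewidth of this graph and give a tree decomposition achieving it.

Each bag holds 3 vertices, so the decomposition has width 2, which upper-bounds the treewidth. For the lower bound, the 3 vertices {1, 2, 4} are pairwise adjacent, and any tree decomposition puts a clique entirely inside one bag — forcing width ≥ 2. The upper and lower bounds meet at 2, so that is the treewidth.

Treewidth 2.
One such decomposition:
Bags: B1 = {2, 3, 4}  B2 = {1, 2, 4}  B3 = {1, 2, 5}
Tree: B1–B2, B2–B3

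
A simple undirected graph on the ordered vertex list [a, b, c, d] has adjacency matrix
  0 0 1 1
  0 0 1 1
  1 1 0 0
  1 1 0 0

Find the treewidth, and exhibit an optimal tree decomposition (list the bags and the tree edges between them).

Treewidth 2.
One such decomposition:
Bags: B1 = {a, c, d}  B2 = {b, c, d}
Tree: B1–B2

Every bag has size at most 3, so the width is 3 − 1 = 2 and tw(G) ≤ 2. Since c–a–d–b–c is a cycle in G, G is not acyclic. Forests are exactly the graphs of treewidth ≤ 1, so tw(G) ≥ 2. Therefore the treewidth is 2.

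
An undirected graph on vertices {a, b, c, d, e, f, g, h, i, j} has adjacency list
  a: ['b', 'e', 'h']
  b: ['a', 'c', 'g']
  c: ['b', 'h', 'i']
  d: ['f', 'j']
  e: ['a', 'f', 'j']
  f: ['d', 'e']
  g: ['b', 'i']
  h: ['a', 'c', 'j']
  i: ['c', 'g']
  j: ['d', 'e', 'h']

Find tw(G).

2

A width-2 tree decomposition is:
Bags: B1 = {b, g, i}  B2 = {b, c, i}  B3 = {a, b, c}  B4 = {a, c, h}  B5 = {a, e, h}  B6 = {e, h, j}  B7 = {e, f, j}  B8 = {d, f, j}
Tree: B1–B2, B2–B3, B3–B4, B4–B5, B5–B6, B6–B7, B7–B8
Each bag holds 3 vertices, so the decomposition has width 2, which upper-bounds the treewidth. The edges g–i–c–b–g form a cycle, so G is not a tree and its treewidth is at least 2. Therefore the treewidth is 2.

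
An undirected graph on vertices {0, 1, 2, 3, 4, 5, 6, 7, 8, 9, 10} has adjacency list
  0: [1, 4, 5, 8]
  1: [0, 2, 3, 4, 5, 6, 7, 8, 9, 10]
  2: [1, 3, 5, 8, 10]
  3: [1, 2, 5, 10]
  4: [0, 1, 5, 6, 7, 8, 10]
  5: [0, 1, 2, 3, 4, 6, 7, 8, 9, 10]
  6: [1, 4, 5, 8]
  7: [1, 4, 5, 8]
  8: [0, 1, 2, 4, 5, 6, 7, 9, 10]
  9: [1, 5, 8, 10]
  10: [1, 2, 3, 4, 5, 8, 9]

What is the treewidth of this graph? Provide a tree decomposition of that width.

The largest bag has 5 vertices, giving width 4; this decomposition certifies tw(G) ≤ 4. For the lower bound, the 5 vertices {1, 5, 8, 9, 10} are pairwise adjacent, and any tree decomposition puts a clique entirely inside one bag — forcing width ≥ 4. Combining the bounds, tw(G) = 4.

Treewidth 4.
One such decomposition:
Bags: B1 = {1, 5, 8, 9, 10}  B2 = {1, 4, 5, 8, 10}  B3 = {1, 2, 5, 8, 10}  B4 = {0, 1, 4, 5, 8}  B5 = {1, 4, 5, 7, 8}  B6 = {1, 2, 3, 5, 10}  B7 = {1, 4, 5, 6, 8}
Tree: B1–B2, B2–B3, B2–B4, B2–B5, B3–B6, B2–B7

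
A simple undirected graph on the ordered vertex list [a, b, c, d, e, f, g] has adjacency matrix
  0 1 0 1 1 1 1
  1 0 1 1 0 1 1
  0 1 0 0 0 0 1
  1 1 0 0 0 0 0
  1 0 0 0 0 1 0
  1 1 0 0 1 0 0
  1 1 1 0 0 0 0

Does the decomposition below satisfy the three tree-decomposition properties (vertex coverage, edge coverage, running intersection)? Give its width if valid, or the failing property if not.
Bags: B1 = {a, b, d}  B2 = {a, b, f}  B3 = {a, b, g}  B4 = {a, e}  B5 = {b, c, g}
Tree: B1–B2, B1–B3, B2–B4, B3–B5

No — edge (f,e) lies in no bag.

A tree decomposition must satisfy three properties: every vertex lies in some bag; for every edge, both endpoints lie together in some bag; and for every vertex, the bags containing it form a connected subtree. Here edge (f,e) lies in no bag, so the decomposition is invalid.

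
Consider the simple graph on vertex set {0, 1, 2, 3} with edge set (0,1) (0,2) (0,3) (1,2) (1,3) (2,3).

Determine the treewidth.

3

A width-3 tree decomposition is:
Bags: B1 = {0, 1, 2, 3}
Tree: (single bag)
With just one bag of size 4, the width is 4 − 1 = 3, so tw(G) ≤ 3. On the other hand G contains the 4-clique {0, 1, 2, 3}. A clique must lie in a single bag of any decomposition, so no decomposition can have width below 3. Therefore the treewidth is 3.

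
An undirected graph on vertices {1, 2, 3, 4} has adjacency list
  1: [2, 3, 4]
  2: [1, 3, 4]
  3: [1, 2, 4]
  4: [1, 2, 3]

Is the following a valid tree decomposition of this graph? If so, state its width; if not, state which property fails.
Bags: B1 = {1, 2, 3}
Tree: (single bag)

A tree decomposition must satisfy three properties: every vertex lies in some bag; for every edge, both endpoints lie together in some bag; and for every vertex, the bags containing it form a connected subtree. Here vertex 4 appears in no bag, so the decomposition is invalid.

No — vertex 4 appears in no bag.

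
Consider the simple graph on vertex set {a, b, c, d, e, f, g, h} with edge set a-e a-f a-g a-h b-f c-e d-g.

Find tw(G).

A width-1 tree decomposition is:
Bags: B1 = {a, f}  B2 = {a, g}  B3 = {d, g}  B4 = {b, f}  B5 = {a, e}  B6 = {a, h}  B7 = {c, e}
Tree: B1–B2, B2–B3, B1–B4, B2–B5, B2–B6, B5–B7
The largest bag has 2 vertices, giving width 1; this decomposition certifies tw(G) ≤ 1. Any graph with an edge has treewidth ≥ 1, and G has the edge a–f. Hence tw(G) = 1 exactly.

1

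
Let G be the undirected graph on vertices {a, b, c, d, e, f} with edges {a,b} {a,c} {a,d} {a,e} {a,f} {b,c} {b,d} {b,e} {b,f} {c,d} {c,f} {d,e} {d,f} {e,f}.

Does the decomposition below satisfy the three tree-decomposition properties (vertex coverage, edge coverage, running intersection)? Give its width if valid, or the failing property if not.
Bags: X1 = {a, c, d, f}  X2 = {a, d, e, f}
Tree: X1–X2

A tree decomposition must satisfy three properties: every vertex lies in some bag; for every edge, both endpoints lie together in some bag; and for every vertex, the bags containing it form a connected subtree. Here vertex b appears in no bag, so the decomposition is invalid.

No — vertex b appears in no bag.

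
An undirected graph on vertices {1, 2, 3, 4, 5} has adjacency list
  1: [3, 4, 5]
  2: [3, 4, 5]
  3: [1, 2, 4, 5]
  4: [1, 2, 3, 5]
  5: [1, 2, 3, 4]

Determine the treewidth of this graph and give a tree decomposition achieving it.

Each bag holds 4 vertices, so the decomposition has width 3, which upper-bounds the treewidth. On the other hand G contains the 4-clique {1, 3, 4, 5}. A clique must lie in a single bag of any decomposition, so no decomposition can have width below 3. Therefore the treewidth is 3.

Treewidth 3.
One optimal decomposition is:
Bags: B1 = {2, 3, 4, 5}  B2 = {1, 3, 4, 5}
Tree: B1–B2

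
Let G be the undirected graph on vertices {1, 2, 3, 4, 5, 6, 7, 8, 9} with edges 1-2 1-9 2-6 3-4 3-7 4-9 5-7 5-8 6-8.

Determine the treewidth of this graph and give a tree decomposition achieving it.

Each bag holds 3 vertices, so the decomposition has width 2, which upper-bounds the treewidth. The edges 5–8–6–2–1–9–4–3–7–5 form a cycle, so G is not a tree and its treewidth is at least 2. Hence tw(G) = 2 exactly.

Treewidth 2.
Bags: B1 = {5, 6, 8}  B2 = {2, 5, 6}  B3 = {1, 2, 5}  B4 = {1, 5, 9}  B5 = {4, 5, 9}  B6 = {3, 4, 5}  B7 = {3, 5, 7}
Tree: B1–B2, B2–B3, B3–B4, B4–B5, B5–B6, B6–B7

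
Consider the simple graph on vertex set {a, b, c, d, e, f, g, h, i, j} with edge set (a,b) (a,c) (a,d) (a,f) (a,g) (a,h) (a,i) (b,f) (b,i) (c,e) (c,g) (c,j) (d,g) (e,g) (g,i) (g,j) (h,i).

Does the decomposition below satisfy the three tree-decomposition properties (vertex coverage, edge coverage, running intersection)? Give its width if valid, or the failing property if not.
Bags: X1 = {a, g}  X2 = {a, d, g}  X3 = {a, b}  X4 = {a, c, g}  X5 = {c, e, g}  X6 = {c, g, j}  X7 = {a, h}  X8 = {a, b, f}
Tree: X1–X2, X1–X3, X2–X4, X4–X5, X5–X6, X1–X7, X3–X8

No — vertex i appears in no bag.

A tree decomposition must satisfy three properties: every vertex lies in some bag; for every edge, both endpoints lie together in some bag; and for every vertex, the bags containing it form a connected subtree. Here vertex i appears in no bag, so the decomposition is invalid.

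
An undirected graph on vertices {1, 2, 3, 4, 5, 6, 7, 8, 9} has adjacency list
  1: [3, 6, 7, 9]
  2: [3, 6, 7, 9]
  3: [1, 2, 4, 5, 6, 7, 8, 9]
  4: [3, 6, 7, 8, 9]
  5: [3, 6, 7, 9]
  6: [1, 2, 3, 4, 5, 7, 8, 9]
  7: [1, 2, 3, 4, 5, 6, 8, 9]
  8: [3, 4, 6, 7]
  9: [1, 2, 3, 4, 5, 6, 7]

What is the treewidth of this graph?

4

A width-4 tree decomposition is:
Bags: B1 = {3, 4, 6, 7, 9}  B2 = {2, 3, 6, 7, 9}  B3 = {3, 5, 6, 7, 9}  B4 = {1, 3, 6, 7, 9}  B5 = {3, 4, 6, 7, 8}
Tree: B1–B2, B2–B3, B1–B4, B1–B5
The largest bag has 5 vertices, giving width 4; this decomposition certifies tw(G) ≤ 4. On the other hand G contains the 5-clique {3, 4, 6, 7, 8}. A clique must lie in a single bag of any decomposition, so no decomposition can have width below 4. Hence tw(G) = 4 exactly.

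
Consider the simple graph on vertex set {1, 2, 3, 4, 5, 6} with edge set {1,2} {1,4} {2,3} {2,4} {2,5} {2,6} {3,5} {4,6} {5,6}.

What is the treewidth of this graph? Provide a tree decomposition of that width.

Each bag holds 3 vertices, so the decomposition has width 2, which upper-bounds the treewidth. On the other hand G contains the 3-clique {2, 3, 5}. A clique must lie in a single bag of any decomposition, so no decomposition can have width below 2. Hence tw(G) = 2 exactly.

Treewidth 2.
One optimal decomposition is:
Bags: B1 = {2, 4, 6}  B2 = {1, 2, 4}  B3 = {2, 5, 6}  B4 = {2, 3, 5}
Tree: B1–B2, B1–B3, B3–B4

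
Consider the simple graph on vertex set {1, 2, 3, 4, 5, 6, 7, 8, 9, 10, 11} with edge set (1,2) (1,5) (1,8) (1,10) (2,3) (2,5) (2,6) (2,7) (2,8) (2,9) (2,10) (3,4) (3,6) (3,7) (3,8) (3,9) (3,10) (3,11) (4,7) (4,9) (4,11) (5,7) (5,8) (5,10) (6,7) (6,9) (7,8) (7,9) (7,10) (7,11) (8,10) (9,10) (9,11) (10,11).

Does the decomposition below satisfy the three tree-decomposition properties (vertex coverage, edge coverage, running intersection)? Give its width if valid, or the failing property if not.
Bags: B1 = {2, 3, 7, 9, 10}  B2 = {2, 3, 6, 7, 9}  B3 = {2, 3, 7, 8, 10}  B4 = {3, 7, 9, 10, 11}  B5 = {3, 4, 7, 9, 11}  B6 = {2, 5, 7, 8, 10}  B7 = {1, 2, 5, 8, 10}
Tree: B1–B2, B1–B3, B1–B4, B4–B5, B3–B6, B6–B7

Every vertex of G appears in some bag (union = {1, 2, 3, 4, 5, 6, 7, 8, 9, 10, 11}); every edge is covered by a bag; and for each vertex v the set of bags containing v is connected in the bag tree. The decomposition is therefore valid. The largest bag has 5 vertices, so the width is 4.

Yes; width 4.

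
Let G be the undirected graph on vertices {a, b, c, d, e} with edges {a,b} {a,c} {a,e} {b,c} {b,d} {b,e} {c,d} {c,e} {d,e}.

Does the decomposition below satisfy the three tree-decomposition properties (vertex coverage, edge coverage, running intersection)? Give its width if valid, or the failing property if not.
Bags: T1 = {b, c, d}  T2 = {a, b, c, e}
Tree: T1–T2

A tree decomposition must satisfy three properties: every vertex lies in some bag; for every edge, both endpoints lie together in some bag; and for every vertex, the bags containing it form a connected subtree. Here edge (e,d) lies in no bag, so the decomposition is invalid.

No — edge (e,d) lies in no bag.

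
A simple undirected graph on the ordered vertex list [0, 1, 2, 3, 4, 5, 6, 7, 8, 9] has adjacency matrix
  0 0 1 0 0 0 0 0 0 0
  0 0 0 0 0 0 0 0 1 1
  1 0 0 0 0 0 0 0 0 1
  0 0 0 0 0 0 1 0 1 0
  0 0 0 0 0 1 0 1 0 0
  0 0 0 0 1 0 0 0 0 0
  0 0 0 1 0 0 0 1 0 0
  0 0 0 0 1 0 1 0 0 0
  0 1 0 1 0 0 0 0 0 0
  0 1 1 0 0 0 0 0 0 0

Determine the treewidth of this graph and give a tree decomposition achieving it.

Every bag has size at most 2, so the width is 2 − 1 = 1 and tw(G) ≤ 1. Any graph with an edge has treewidth ≥ 1, and G has the edge 5–4. The upper and lower bounds meet at 1, so that is the treewidth.

Treewidth 1.
Bags: B1 = {4, 5}  B2 = {4, 7}  B3 = {6, 7}  B4 = {3, 6}  B5 = {3, 8}  B6 = {1, 8}  B7 = {1, 9}  B8 = {2, 9}  B9 = {0, 2}
Tree: B1–B2, B2–B3, B3–B4, B4–B5, B5–B6, B6–B7, B7–B8, B8–B9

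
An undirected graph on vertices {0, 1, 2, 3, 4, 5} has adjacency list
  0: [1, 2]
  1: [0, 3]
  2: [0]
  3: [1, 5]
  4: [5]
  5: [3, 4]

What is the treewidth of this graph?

A width-1 tree decomposition is:
Bags: B1 = {4, 5}  B2 = {3, 5}  B3 = {1, 3}  B4 = {0, 1}  B5 = {0, 2}
Tree: B1–B2, B2–B3, B3–B4, B4–B5
Every bag has size at most 2, so the width is 2 − 1 = 1 and tw(G) ≤ 1. Any graph with an edge has treewidth ≥ 1, and G has the edge 4–5. The upper and lower bounds meet at 1, so that is the treewidth.

1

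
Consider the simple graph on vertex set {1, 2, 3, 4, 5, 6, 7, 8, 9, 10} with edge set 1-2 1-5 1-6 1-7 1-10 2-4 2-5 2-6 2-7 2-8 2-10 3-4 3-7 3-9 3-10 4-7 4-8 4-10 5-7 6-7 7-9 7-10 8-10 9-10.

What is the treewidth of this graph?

3

A width-3 tree decomposition is:
Bags: B1 = {1, 2, 7, 10}  B2 = {2, 4, 7, 10}  B3 = {2, 4, 8, 10}  B4 = {1, 2, 6, 7}  B5 = {3, 4, 7, 10}  B6 = {1, 2, 5, 7}  B7 = {3, 7, 9, 10}
Tree: B1–B2, B2–B3, B1–B4, B2–B5, B1–B6, B5–B7
The largest bag has 4 vertices, giving width 3; this decomposition certifies tw(G) ≤ 3. Conversely, {2, 4, 8, 10} is a clique of size 4, and the vertices of any clique must share a bag in every tree decomposition; so some bag has ≥ 4 vertices and tw(G) ≥ 3. Hence tw(G) = 3 exactly.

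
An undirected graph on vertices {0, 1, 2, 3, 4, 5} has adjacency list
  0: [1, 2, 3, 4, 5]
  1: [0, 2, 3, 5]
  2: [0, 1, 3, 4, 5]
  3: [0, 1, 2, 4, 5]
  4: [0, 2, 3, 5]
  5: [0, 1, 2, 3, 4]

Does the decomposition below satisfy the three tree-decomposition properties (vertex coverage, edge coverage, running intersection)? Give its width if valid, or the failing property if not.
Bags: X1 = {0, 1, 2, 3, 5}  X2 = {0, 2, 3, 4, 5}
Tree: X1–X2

Yes; width 4.

Checking the three conditions: (i) the bags cover all of {0, 1, 2, 3, 4, 5}; (ii) for each edge, some bag contains both endpoints; (iii) the bags containing any fixed vertex form a subtree. All hold, so the decomposition is valid with width 5 − 1 = 4.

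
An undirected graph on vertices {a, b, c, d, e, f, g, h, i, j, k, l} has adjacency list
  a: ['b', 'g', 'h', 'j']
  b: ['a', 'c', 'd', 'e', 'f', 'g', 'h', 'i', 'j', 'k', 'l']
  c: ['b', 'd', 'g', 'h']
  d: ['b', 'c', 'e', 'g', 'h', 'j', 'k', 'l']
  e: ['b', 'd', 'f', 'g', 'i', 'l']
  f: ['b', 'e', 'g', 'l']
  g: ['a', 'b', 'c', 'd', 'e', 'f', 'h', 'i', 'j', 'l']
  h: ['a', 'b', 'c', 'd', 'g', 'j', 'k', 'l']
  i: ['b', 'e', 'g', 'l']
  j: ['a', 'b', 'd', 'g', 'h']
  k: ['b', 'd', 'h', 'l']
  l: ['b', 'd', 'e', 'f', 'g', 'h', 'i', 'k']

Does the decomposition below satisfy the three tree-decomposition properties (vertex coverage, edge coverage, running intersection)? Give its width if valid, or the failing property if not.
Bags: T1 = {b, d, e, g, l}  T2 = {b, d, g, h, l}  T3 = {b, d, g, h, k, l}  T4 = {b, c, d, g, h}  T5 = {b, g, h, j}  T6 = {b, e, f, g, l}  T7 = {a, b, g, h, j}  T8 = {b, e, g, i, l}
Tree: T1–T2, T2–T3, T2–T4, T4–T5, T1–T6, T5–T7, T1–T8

No — edge (d,j) lies in no bag.

A tree decomposition must satisfy three properties: every vertex lies in some bag; for every edge, both endpoints lie together in some bag; and for every vertex, the bags containing it form a connected subtree. Here edge (d,j) lies in no bag, so the decomposition is invalid.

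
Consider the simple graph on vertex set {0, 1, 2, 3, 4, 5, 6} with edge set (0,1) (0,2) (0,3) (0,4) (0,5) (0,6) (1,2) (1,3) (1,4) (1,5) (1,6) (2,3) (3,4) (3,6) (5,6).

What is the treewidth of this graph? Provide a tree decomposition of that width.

The largest bag has 4 vertices, giving width 3; this decomposition certifies tw(G) ≤ 3. For the lower bound, the 4 vertices {0, 1, 2, 3} are pairwise adjacent, and any tree decomposition puts a clique entirely inside one bag — forcing width ≥ 3. Therefore the treewidth is 3.

Treewidth 3.
One optimal decomposition is:
Bags: B1 = {0, 1, 2, 3}  B2 = {0, 1, 3, 6}  B3 = {0, 1, 5, 6}  B4 = {0, 1, 3, 4}
Tree: B1–B2, B2–B3, B2–B4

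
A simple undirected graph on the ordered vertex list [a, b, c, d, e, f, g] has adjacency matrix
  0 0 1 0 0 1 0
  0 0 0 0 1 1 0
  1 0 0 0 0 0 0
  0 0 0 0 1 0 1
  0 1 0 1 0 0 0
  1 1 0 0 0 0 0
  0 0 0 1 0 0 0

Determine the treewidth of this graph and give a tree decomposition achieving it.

Every bag has size at most 2, so the width is 2 − 1 = 1 and tw(G) ≤ 1. G has an edge, so its treewidth is at least 1. Therefore the treewidth is 1.

Treewidth 1.
Bags: B1 = {d, g}  B2 = {d, e}  B3 = {b, e}  B4 = {b, f}  B5 = {a, f}  B6 = {a, c}
Tree: B1–B2, B2–B3, B3–B4, B4–B5, B5–B6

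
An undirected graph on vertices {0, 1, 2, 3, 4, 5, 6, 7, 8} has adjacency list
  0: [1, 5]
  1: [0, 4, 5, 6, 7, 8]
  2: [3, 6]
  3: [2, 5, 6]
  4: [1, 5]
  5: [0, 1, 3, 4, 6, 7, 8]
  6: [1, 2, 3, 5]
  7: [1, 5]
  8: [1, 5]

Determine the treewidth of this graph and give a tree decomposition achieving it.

Treewidth 2.
One optimal decomposition is:
Bags: B1 = {1, 5, 6}  B2 = {3, 5, 6}  B3 = {1, 4, 5}  B4 = {1, 5, 7}  B5 = {0, 1, 5}  B6 = {1, 5, 8}  B7 = {2, 3, 6}
Tree: B1–B2, B1–B3, B1–B4, B4–B5, B3–B6, B2–B7

The largest bag has 3 vertices, giving width 2; this decomposition certifies tw(G) ≤ 2. Conversely, {2, 3, 6} is a clique of size 3, and the vertices of any clique must share a bag in every tree decomposition; so some bag has ≥ 3 vertices and tw(G) ≥ 2. Combining the bounds, tw(G) = 2.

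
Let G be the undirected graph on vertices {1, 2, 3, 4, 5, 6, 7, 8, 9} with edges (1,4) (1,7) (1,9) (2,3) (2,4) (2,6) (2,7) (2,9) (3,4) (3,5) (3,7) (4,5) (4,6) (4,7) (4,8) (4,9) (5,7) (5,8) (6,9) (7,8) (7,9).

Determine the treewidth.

3

A width-3 tree decomposition is:
Bags: B1 = {2, 4, 7, 9}  B2 = {2, 3, 4, 7}  B3 = {3, 4, 5, 7}  B4 = {2, 4, 6, 9}  B5 = {4, 5, 7, 8}  B6 = {1, 4, 7, 9}
Tree: B1–B2, B2–B3, B1–B4, B3–B5, B1–B6
Each bag holds 4 vertices, so the decomposition has width 3, which upper-bounds the treewidth. For the lower bound, the 4 vertices {2, 4, 6, 9} are pairwise adjacent, and any tree decomposition puts a clique entirely inside one bag — forcing width ≥ 3. The upper and lower bounds meet at 3, so that is the treewidth.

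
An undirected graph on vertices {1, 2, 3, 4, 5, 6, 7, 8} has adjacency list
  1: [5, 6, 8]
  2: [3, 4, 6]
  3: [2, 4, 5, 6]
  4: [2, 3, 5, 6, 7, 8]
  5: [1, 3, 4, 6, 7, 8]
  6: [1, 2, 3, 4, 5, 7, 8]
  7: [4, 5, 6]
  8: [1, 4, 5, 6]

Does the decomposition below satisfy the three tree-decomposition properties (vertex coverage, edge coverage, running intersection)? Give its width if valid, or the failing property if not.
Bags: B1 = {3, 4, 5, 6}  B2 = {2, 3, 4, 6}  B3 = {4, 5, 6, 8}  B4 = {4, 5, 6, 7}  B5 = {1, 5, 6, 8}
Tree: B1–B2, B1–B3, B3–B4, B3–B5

Yes; width 3.

Vertex coverage: the bags together contain {1, 2, 3, 4, 5, 6, 7, 8}, the full vertex set. Edge coverage: each edge of G has both endpoints in at least one bag. Running intersection: for every vertex, the bags containing it form a connected subtree. All three properties hold, so this is a valid tree decomposition of width max|bag| − 1 = 3, and hence tw(G) ≤ 3.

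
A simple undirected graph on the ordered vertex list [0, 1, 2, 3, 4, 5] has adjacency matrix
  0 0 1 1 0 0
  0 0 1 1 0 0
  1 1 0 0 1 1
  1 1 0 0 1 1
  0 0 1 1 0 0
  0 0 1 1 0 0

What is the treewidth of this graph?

2

A width-2 tree decomposition is:
Bags: B1 = {2, 3, 5}  B2 = {1, 2, 3}  B3 = {2, 3, 4}  B4 = {0, 2, 3}
Tree: B1–B2, B2–B3, B3–B4
Every bag has size at most 3, so the width is 3 − 1 = 2 and tw(G) ≤ 2. The edges 3–5–2–1–3 form a cycle, so G is not a tree and its treewidth is at least 2. Hence tw(G) = 2 exactly.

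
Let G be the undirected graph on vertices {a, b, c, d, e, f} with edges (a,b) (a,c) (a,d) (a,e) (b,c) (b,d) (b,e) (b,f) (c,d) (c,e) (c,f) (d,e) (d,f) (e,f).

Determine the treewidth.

A width-4 tree decomposition is:
Bags: B1 = {b, c, d, e, f}  B2 = {a, b, c, d, e}
Tree: B1–B2
The largest bag has 5 vertices, giving width 4; this decomposition certifies tw(G) ≤ 4. Conversely, {b, c, d, e, f} is a clique of size 5, and the vertices of any clique must share a bag in every tree decomposition; so some bag has ≥ 5 vertices and tw(G) ≥ 4. Combining the bounds, tw(G) = 4.

4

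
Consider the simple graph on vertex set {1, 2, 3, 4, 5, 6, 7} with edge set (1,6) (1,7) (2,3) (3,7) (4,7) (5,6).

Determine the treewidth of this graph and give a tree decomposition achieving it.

Every bag has size at most 2, so the width is 2 − 1 = 1 and tw(G) ≤ 1. Any graph with an edge has treewidth ≥ 1, and G has the edge 7–4. Combining the bounds, tw(G) = 1.

Treewidth 1.
One such decomposition:
Bags: B1 = {4, 7}  B2 = {3, 7}  B3 = {1, 7}  B4 = {1, 6}  B5 = {2, 3}  B6 = {5, 6}
Tree: B1–B2, B1–B3, B3–B4, B2–B5, B4–B6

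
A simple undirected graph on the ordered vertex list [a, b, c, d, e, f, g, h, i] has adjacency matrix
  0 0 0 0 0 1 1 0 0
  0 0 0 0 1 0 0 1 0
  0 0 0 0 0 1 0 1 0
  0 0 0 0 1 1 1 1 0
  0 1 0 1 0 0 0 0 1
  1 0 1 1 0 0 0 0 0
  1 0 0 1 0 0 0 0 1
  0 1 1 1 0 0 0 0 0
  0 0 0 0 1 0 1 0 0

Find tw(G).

A width-3 tree decomposition is:
Bags: B1 = {b, c, e, h}  B2 = {c, d, e, h}  B3 = {c, d, e, f}  B4 = {d, e, f, i}  B5 = {d, f, g, i}  B6 = {a, f, g, i}
Tree: B1–B2, B2–B3, B3–B4, B4–B5, B5–B6
Each bag holds 4 vertices, so the decomposition has width 3, which upper-bounds the treewidth. For the lower bound: the 4 vertex sets {b,c,h}, {e}, {d}, {a,f,g,i} are disjoint, each induces a connected subgraph, and every pair is joined by at least one edge of G. Contracting each set to a single vertex therefore yields K_{4} as a minor, and since treewidth is minor-monotone, tw(G) ≥ tw(K_{4}) = 3. Combining the bounds, tw(G) = 3.

3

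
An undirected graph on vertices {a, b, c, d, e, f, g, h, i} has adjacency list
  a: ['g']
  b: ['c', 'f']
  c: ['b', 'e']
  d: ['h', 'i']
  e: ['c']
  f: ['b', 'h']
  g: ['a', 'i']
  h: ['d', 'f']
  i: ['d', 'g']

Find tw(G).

A width-1 tree decomposition is:
Bags: B1 = {c, e}  B2 = {b, c}  B3 = {b, f}  B4 = {f, h}  B5 = {d, h}  B6 = {d, i}  B7 = {g, i}  B8 = {a, g}
Tree: B1–B2, B2–B3, B3–B4, B4–B5, B5–B6, B6–B7, B7–B8
The largest bag has 2 vertices, giving width 1; this decomposition certifies tw(G) ≤ 1. G has an edge, so its treewidth is at least 1. Therefore the treewidth is 1.

1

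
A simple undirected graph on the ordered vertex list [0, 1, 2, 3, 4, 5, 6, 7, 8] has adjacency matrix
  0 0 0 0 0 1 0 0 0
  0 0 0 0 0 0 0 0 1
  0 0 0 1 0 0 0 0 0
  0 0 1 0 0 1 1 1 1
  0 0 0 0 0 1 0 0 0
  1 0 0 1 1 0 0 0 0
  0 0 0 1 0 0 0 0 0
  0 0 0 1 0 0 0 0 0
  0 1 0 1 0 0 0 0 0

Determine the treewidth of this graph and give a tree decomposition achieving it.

The largest bag has 2 vertices, giving width 1; this decomposition certifies tw(G) ≤ 1. Since G has at least one edge (e.g. 6–3), it is not an edgeless graph, so tw(G) ≥ 1. Therefore the treewidth is 1.

Treewidth 1.
One such decomposition:
Bags: B1 = {3, 6}  B2 = {3, 8}  B3 = {3, 5}  B4 = {4, 5}  B5 = {0, 5}  B6 = {1, 8}  B7 = {2, 3}  B8 = {3, 7}
Tree: B1–B2, B2–B3, B3–B4, B4–B5, B2–B6, B1–B7, B3–B8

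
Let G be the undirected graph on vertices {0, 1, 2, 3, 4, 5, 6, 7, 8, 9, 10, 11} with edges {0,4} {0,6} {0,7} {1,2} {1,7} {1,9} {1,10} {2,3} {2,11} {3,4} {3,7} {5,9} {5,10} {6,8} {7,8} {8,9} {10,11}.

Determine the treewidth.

A width-3 tree decomposition is:
Bags: B1 = {0, 4, 6, 8}  B2 = {0, 4, 7, 8}  B3 = {3, 4, 7, 8}  B4 = {3, 7, 8, 9}  B5 = {1, 3, 7, 9}  B6 = {1, 2, 3, 9}  B7 = {1, 2, 5, 9}  B8 = {1, 2, 5, 10}  B9 = {2, 5, 10, 11}
Tree: B1–B2, B2–B3, B3–B4, B4–B5, B5–B6, B6–B7, B7–B8, B8–B9
The largest bag has 4 vertices, giving width 3; this decomposition certifies tw(G) ≤ 3. For the lower bound: the 4 vertex sets {0,4,6}, {8}, {7}, {1,2,3,9} are disjoint, each induces a connected subgraph, and every pair is joined by at least one edge of G. Contracting each set to a single vertex therefore yields K_{4} as a minor, and since treewidth is minor-monotone, tw(G) ≥ tw(K_{4}) = 3. Combining the bounds, tw(G) = 3.

3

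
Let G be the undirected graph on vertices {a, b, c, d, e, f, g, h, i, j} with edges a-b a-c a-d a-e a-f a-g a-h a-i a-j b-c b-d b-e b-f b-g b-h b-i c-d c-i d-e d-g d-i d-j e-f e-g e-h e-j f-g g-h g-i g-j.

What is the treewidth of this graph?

4

A width-4 tree decomposition is:
Bags: B1 = {a, d, e, g, j}  B2 = {a, b, d, e, g}  B3 = {a, b, d, g, i}  B4 = {a, b, e, f, g}  B5 = {a, b, c, d, i}  B6 = {a, b, e, g, h}
Tree: B1–B2, B2–B3, B2–B4, B3–B5, B4–B6
Every bag has size at most 5, so the width is 5 − 1 = 4 and tw(G) ≤ 4. Conversely, {a, d, e, g, j} is a clique of size 5, and the vertices of any clique must share a bag in every tree decomposition; so some bag has ≥ 5 vertices and tw(G) ≥ 4. The upper and lower bounds meet at 4, so that is the treewidth.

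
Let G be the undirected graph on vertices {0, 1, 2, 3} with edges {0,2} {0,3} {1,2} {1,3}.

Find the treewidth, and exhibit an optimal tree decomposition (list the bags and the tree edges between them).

Treewidth 2.
Bags: B1 = {0, 2, 3}  B2 = {1, 2, 3}
Tree: B1–B2

Each bag holds 3 vertices, so the decomposition has width 2, which upper-bounds the treewidth. The edges 2–0–3–1–2 form a cycle, so G is not a tree and its treewidth is at least 2. Therefore the treewidth is 2.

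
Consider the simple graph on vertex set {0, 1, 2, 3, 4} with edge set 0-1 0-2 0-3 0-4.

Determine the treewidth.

A width-1 tree decomposition is:
Bags: B1 = {0, 2}  B2 = {0, 3}  B3 = {0, 4}  B4 = {0, 1}
Tree: B1–B2, B2–B3, B3–B4
The largest bag has 2 vertices, giving width 1; this decomposition certifies tw(G) ≤ 1. Any graph with an edge has treewidth ≥ 1, and G has the edge 2–0. Combining the bounds, tw(G) = 1.

1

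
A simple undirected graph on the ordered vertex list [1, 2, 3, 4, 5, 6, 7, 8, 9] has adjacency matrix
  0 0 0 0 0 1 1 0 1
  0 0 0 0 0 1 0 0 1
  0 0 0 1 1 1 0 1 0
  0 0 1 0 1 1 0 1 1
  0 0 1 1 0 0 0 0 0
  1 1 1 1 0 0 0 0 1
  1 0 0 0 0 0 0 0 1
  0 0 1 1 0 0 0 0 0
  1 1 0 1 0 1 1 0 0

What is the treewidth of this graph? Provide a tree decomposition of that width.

Every bag has size at most 3, so the width is 3 − 1 = 2 and tw(G) ≤ 2. Conversely, {1, 6, 9} is a clique of size 3, and the vertices of any clique must share a bag in every tree decomposition; so some bag has ≥ 3 vertices and tw(G) ≥ 2. Hence tw(G) = 2 exactly.

Treewidth 2.
One optimal decomposition is:
Bags: B1 = {4, 6, 9}  B2 = {1, 6, 9}  B3 = {3, 4, 6}  B4 = {3, 4, 8}  B5 = {2, 6, 9}  B6 = {1, 7, 9}  B7 = {3, 4, 5}
Tree: B1–B2, B1–B3, B3–B4, B2–B5, B2–B6, B4–B7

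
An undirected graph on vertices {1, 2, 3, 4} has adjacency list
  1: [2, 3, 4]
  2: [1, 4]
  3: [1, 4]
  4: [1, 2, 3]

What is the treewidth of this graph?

2

A width-2 tree decomposition is:
Bags: B1 = {1, 2, 4}  B2 = {1, 3, 4}
Tree: B1–B2
Each bag holds 3 vertices, so the decomposition has width 2, which upper-bounds the treewidth. Conversely, {1, 2, 4} is a clique of size 3, and the vertices of any clique must share a bag in every tree decomposition; so some bag has ≥ 3 vertices and tw(G) ≥ 2. Combining the bounds, tw(G) = 2.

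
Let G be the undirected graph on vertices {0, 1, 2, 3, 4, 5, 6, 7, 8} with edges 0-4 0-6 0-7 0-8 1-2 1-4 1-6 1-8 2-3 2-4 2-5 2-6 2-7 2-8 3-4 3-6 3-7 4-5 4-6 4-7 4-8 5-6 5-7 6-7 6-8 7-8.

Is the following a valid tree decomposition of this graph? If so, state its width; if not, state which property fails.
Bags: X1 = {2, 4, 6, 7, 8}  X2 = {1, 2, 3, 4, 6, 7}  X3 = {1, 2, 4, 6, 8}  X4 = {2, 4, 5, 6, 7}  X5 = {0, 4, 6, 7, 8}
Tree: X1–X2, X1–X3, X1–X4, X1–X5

A tree decomposition must satisfy three properties: every vertex lies in some bag; for every edge, both endpoints lie together in some bag; and for every vertex, the bags containing it form a connected subtree. Here bags containing vertex 1 are not connected in the tree, so the decomposition is invalid.

No — bags containing vertex 1 are not connected in the tree.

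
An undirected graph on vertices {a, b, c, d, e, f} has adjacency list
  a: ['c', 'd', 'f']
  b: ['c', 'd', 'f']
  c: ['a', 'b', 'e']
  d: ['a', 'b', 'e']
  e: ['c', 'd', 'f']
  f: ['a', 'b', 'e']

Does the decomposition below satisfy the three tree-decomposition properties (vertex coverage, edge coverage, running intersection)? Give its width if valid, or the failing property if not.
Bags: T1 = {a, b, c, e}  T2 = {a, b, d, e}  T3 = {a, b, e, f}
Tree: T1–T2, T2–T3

Yes; width 3.

Every vertex of G appears in some bag (union = {a, b, c, d, e, f}); every edge is covered by a bag; and for each vertex v the set of bags containing v is connected in the bag tree. The decomposition is therefore valid. The largest bag has 4 vertices, so the width is 3.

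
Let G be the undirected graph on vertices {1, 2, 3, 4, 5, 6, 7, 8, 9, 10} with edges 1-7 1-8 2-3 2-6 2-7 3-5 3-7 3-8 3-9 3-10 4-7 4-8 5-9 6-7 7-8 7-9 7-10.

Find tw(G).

2

A width-2 tree decomposition is:
Bags: B1 = {3, 7, 10}  B2 = {3, 7, 9}  B3 = {3, 7, 8}  B4 = {2, 3, 7}  B5 = {1, 7, 8}  B6 = {4, 7, 8}  B7 = {2, 6, 7}  B8 = {3, 5, 9}
Tree: B1–B2, B2–B3, B3–B4, B3–B5, B3–B6, B4–B7, B2–B8
The largest bag has 3 vertices, giving width 2; this decomposition certifies tw(G) ≤ 2. On the other hand G contains the 3-clique {3, 5, 9}. A clique must lie in a single bag of any decomposition, so no decomposition can have width below 2. Combining the bounds, tw(G) = 2.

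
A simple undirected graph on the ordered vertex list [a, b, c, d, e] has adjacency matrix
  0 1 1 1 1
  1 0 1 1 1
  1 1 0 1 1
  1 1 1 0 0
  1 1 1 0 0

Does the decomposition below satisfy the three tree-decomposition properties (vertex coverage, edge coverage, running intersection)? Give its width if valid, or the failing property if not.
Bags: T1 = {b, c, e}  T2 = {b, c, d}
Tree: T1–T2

No — vertex a appears in no bag.

A tree decomposition must satisfy three properties: every vertex lies in some bag; for every edge, both endpoints lie together in some bag; and for every vertex, the bags containing it form a connected subtree. Here vertex a appears in no bag, so the decomposition is invalid.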